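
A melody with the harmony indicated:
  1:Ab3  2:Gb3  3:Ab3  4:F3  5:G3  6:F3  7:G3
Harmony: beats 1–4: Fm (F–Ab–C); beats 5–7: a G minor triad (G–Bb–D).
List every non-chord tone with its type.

Gb3 (beat 2) — neighbor tone; F3 (beat 6) — neighbor tone.

The harmony at that moment is F minor triad (F, Ab, C); Gb3 is not a chord tone.
It is approached by step down from Ab3 and left by step up to Ab3.
Step away and step back to the same note — a neighbor tone (lower neighbor).
The harmony at that moment is G minor triad (G, Bb, D); F3 is not a chord tone.
It is approached by step down from G3 and left by step up to G3.
Step away and step back to the same note — a neighbor tone (lower neighbor).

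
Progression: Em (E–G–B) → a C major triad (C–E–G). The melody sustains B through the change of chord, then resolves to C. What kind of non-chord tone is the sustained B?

B is a retardation.

The harmony at that moment is C major triad (C, E, G); B is not a chord tone.
It is held over (the same pitch as the preceding B) and left by step up to C.
Held over from the previous chord and resolving up by step — a retardation.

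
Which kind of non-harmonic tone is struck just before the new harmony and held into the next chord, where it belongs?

Approach: ahead of the chord change (typically by step), so it is dissonant against the current harmony. Departure: none — the same pitch is restated or held and is a chord tone of the new harmony.
Dissonant first, consonant once the harmony catches up: the note simply arrives early — an anticipation. (The reverse timing, consonant first and dissonant after the change, would be a suspension or retardation.)

Anticipation.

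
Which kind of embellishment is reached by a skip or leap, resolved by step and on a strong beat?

Approach: by leap. Departure: by step. Metric position: strong.
Leap in, step out, in a metrically strong position — an appoggiatura. (It is the mirror image of the escape tone, which steps in and leaps out from a weak position.)

Appoggiatura.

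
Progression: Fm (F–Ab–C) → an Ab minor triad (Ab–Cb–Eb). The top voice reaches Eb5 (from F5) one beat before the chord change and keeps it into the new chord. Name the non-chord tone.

The harmony at that moment is F minor triad (F, Ab, C); Eb5 is not a chord tone.
It is approached by step down from F5 and then sustained as the same pitch into the next harmony.
Arriving early and becoming a chord tone when the harmony changes — an anticipation.

Eb5 is an anticipation.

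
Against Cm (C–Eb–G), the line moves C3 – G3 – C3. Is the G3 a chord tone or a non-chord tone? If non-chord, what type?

Chord tone (the fifth of C minor triad).

C minor triad contains C, Eb, G; G is the fifth, so it is a chord tone.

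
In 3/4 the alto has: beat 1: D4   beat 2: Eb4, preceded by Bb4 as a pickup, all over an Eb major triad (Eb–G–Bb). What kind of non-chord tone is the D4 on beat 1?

The harmony at that moment is Eb major triad (Eb, G, Bb); D4 is not a chord tone.
It is approached by leap down from Bb4 and left by step up to Eb4.
Leap in, step out, metrically accented — an appoggiatura.

Appoggiatura.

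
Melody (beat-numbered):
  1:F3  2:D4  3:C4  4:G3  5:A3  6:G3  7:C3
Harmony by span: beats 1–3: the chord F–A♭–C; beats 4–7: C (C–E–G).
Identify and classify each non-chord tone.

The harmony at that moment is F minor triad (F, A♭, C); D4 is not a chord tone.
It is approached by leap up from F3 and left by step down to C4.
Leap in, step out — an appoggiatura.
The harmony at that moment is C major triad (C, E, G); A3 is not a chord tone.
It is approached by step up from G3 and left by step down to G3.
Step away and step back to the same note — a neighbor tone (upper neighbor).

D4 (beat 2) — appoggiatura; A3 (beat 5) — neighbor tone.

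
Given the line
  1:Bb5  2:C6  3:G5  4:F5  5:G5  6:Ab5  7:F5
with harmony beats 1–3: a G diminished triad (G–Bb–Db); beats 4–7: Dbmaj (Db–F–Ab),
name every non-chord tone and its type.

The harmony at that moment is G diminished triad (G, Bb, Db); C6 is not a chord tone.
It is approached by step up from Bb5 and left by leap down to G5.
Step in, leap out — an escape tone.
The harmony at that moment is Db major triad (Db, F, Ab); G5 is not a chord tone.
It is approached by step up from F5 and left by step up to Ab5.
Step in, step out in the same direction — a passing tone.

C6 (beat 2) — escape tone; G5 (beat 5) — passing tone.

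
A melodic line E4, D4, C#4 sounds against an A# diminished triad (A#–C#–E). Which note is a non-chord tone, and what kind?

The harmony at that moment is A# diminished triad (A#, C#, E); D4 is not a chord tone.
It is approached by step down from E4 and left by step down to C#4.
Step in, step out in the same direction — a passing tone.

D4 is a passing tone.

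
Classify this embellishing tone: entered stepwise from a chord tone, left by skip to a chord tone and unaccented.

Escape tone.

Approach: by step. Departure: by leap. Metric position: weak.
Step in, leap out, from a weak position — an escape tone (échappée). (It is the mirror image of the appoggiatura, which leaps in and steps out on a strong beat.)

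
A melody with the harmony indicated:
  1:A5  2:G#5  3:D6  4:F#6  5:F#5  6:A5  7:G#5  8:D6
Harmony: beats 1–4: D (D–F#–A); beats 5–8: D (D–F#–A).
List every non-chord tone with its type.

The harmony at that moment is D major triad (D, F#, A); G#5 is not a chord tone.
It is approached by step down from A5 and left by leap up to D6.
Step in, leap out — an escape tone.
The harmony at that moment is D major triad (D, F#, A); G#5 is not a chord tone.
It is approached by step down from A5 and left by leap up to D6.
Step in, leap out — an escape tone.

G#5 (beat 2) — escape tone; G#5 (beat 7) — escape tone.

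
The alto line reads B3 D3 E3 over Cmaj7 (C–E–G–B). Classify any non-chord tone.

The harmony at that moment is C major seventh chord (C, E, G, B); D3 is not a chord tone.
It is approached by leap down from B3 and left by step up to E3.
Leap in, step out — an appoggiatura.

D3 is an appoggiatura.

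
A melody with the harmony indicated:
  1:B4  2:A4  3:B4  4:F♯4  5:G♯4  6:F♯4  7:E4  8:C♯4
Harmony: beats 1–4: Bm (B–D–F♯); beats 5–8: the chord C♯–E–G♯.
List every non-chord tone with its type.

The harmony at that moment is B minor triad (B, D, F♯); A4 is not a chord tone.
It is approached by step down from B4 and left by step up to B4.
Step away and step back to the same note — a neighbor tone (lower neighbor).
The harmony at that moment is C♯ minor triad (C♯, E, G♯); F♯4 is not a chord tone.
It is approached by step down from G♯4 and left by step down to E4.
Step in, step out in the same direction — a passing tone.

A4 (beat 2) — neighbor tone; F♯4 (beat 6) — passing tone.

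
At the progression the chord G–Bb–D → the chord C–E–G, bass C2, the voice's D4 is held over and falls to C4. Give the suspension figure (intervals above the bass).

9–8 suspension.

At the second chord the bass is C2. The suspended D4 lies a ninth above the bass; after resolving down by step to C4, the interval above the bass becomes an octave.
Suspension figures are named by those two intervals: 9–8.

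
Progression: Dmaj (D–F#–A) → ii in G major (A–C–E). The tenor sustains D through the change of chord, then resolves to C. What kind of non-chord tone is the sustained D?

D is a suspension.

The harmony at that moment is A minor triad (A, C, E); D is not a chord tone.
It is held over (the same pitch as the preceding D) and left by step down to C.
Held over from the previous chord and resolving down by step — a suspension.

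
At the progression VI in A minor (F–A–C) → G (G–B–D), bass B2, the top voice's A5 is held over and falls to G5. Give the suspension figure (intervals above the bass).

At the second chord the bass is B2. The suspended A5 lies a seventh above the bass; after resolving down by step to G5, the interval above the bass becomes a sixth.
Suspension figures are named by those two intervals: 7–6.

7–6 suspension.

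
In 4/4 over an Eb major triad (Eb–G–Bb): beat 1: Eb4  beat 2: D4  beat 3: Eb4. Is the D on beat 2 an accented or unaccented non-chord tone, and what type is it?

Unaccented neighbor tone.

The harmony at that moment is Eb major triad (Eb, G, Bb); D4 is not a chord tone.
It is approached by step down from Eb4 and left by step up to Eb4.
Step away and step back to the same note — a neighbor tone (lower neighbor).
It falls on a weak beat, so it is unaccented.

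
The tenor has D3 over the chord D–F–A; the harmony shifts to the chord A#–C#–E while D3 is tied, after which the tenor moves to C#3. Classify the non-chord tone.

The harmony at that moment is A# diminished triad (A#, C#, E); D3 is not a chord tone.
It is held over (the same pitch as the preceding D3) and left by step down to C#3.
Held over from the previous chord and resolving down by step — a suspension.

D3 is a suspension.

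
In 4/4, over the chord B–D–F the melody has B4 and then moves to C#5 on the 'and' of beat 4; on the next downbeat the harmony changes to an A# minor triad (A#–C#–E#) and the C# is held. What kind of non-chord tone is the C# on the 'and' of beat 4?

The harmony at that moment is B diminished triad (B, D, F); C#5 is not a chord tone.
It is approached by step up from B4 and then sustained as the same pitch into the next harmony.
Arriving early and becoming a chord tone when the harmony changes — an anticipation.

Anticipation.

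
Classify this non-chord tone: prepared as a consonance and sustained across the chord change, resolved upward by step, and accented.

Retardation.

Approach: by preparation — the pitch is first a chord tone, then held (tied or repeated) while the harmony changes under it. Departure: up by step. Metric position: strong.
A prepared dissonance that resolves upward by step — a retardation. (The same figure resolving downward would be a suspension.)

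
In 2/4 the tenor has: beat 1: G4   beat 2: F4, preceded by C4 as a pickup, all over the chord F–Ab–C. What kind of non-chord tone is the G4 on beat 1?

The harmony at that moment is F minor triad (F, Ab, C); G4 is not a chord tone.
It is approached by leap up from C4 and left by step down to F4.
Leap in, step out, metrically accented — an appoggiatura.

Appoggiatura.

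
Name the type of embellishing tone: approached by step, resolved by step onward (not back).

Approach: by step. Departure: by step, continuing in the same direction.
Stepwise on both sides with no change of direction means the note fills in the space between two different chord tones — a passing tone. (Had it turned back to its starting note it would be a neighbor tone instead.)

Passing tone.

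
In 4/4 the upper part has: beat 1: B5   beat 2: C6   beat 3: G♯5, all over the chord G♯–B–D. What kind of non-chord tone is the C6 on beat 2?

Escape tone.

The harmony at that moment is G♯ diminished triad (G♯, B, D); C6 is not a chord tone.
It is approached by step up from B5 and left by leap down to G♯5.
Step in, leap out, on a weak beat — an escape tone.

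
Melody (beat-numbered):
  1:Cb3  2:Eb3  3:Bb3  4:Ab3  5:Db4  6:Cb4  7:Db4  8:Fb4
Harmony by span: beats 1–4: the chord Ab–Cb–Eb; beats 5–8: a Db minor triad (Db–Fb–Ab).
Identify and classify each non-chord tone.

The harmony at that moment is Ab minor triad (Ab, Cb, Eb); Bb3 is not a chord tone.
It is approached by leap up from Eb3 and left by step down to Ab3.
Leap in, step out — an appoggiatura.
The harmony at that moment is Db minor triad (Db, Fb, Ab); Cb4 is not a chord tone.
It is approached by step down from Db4 and left by step up to Db4.
Step away and step back to the same note — a neighbor tone (lower neighbor).

Bb3 (beat 3) — appoggiatura; Cb4 (beat 6) — neighbor tone.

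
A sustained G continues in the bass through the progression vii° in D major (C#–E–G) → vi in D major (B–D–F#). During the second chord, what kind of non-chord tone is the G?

Pedal tone (pedal point).

The harmony at that moment is B minor triad (B, D, F#); G is not a chord tone.
It is held over (the same pitch as the preceding G) and then sustained as the same pitch into the next harmony.
Sustained through a change of harmony — a pedal tone.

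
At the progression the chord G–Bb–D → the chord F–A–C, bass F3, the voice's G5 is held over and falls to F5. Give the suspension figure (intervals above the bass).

9–8 suspension.

At the second chord the bass is F3. The suspended G5 lies a ninth above the bass; after resolving down by step to F5, the interval above the bass becomes an octave.
Suspension figures are named by those two intervals: 9–8.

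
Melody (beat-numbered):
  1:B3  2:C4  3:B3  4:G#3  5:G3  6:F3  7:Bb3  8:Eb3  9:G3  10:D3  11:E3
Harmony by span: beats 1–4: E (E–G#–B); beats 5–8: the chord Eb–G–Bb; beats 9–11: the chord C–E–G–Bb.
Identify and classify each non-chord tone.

C4 (beat 2) — neighbor tone; F3 (beat 6) — escape tone; D3 (beat 10) — appoggiatura.

The harmony at that moment is E major triad (E, G#, B); C4 is not a chord tone.
It is approached by step up from B3 and left by step down to B3.
Step away and step back to the same note — a neighbor tone (upper neighbor).
The harmony at that moment is Eb major triad (Eb, G, Bb); F3 is not a chord tone.
It is approached by step down from G3 and left by leap up to Bb3.
Step in, leap out — an escape tone.
The harmony at that moment is C dominant seventh chord (C, E, G, Bb); D3 is not a chord tone.
It is approached by leap down from G3 and left by step up to E3.
Leap in, step out — an appoggiatura.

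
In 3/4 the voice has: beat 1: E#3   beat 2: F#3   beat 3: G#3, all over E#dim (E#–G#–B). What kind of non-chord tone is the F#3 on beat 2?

Passing tone.

The harmony at that moment is E# diminished triad (E#, G#, B); F#3 is not a chord tone.
It is approached by step up from E#3 and left by step up to G#3.
Step in, step out in the same direction — a passing tone.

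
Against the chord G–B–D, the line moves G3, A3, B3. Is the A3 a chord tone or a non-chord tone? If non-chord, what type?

Non-chord tone — a passing tone.

The harmony at that moment is G major triad (G, B, D); A3 is not a chord tone.
It is approached by step up from G3 and left by step up to B3.
Step in, step out in the same direction — a passing tone.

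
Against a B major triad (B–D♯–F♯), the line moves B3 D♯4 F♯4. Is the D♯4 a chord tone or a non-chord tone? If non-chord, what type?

B major triad contains B, D♯, F♯; D♯ is the third, so it is a chord tone.

Chord tone (the third of B major triad).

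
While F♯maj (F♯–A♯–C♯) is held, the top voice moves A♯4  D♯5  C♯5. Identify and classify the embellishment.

The harmony at that moment is F♯ major triad (F♯, A♯, C♯); D♯5 is not a chord tone.
It is approached by leap up from A♯4 and left by step down to C♯5.
Leap in, step out — an appoggiatura.

D♯5 is an appoggiatura.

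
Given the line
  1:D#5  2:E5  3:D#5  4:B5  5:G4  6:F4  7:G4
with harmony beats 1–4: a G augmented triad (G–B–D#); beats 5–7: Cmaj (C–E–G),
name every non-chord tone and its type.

The harmony at that moment is G augmented triad (G, B, D#); E5 is not a chord tone.
It is approached by step up from D#5 and left by step down to D#5.
Step away and step back to the same note — a neighbor tone (upper neighbor).
The harmony at that moment is C major triad (C, E, G); F4 is not a chord tone.
It is approached by step down from G4 and left by step up to G4.
Step away and step back to the same note — a neighbor tone (lower neighbor).

E5 (beat 2) — neighbor tone; F4 (beat 6) — neighbor tone.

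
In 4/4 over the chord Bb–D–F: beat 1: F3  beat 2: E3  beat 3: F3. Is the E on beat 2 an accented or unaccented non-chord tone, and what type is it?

The harmony at that moment is Bb major triad (Bb, D, F); E3 is not a chord tone.
It is approached by step down from F3 and left by step up to F3.
Step away and step back to the same note — a neighbor tone (lower neighbor).
It falls on a weak beat, so it is unaccented.

Unaccented neighbor tone.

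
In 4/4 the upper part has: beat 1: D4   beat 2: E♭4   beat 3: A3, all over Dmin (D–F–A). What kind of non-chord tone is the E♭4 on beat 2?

The harmony at that moment is D minor triad (D, F, A); E♭4 is not a chord tone.
It is approached by step up from D4 and left by leap down to A3.
Step in, leap out, on a weak beat — an escape tone.

Escape tone.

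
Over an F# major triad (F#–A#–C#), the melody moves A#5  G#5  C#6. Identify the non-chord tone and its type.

The harmony at that moment is F# major triad (F#, A#, C#); G#5 is not a chord tone.
It is approached by step down from A#5 and left by leap up to C#6.
Step in, leap out — an escape tone.

G#5 is an escape tone.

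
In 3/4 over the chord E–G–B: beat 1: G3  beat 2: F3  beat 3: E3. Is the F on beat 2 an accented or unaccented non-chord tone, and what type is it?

Unaccented passing tone.

The harmony at that moment is E minor triad (E, G, B); F3 is not a chord tone.
It is approached by step down from G3 and left by step down to E3.
Step in, step out in the same direction — a passing tone.
It falls on a weak beat, so it is unaccented.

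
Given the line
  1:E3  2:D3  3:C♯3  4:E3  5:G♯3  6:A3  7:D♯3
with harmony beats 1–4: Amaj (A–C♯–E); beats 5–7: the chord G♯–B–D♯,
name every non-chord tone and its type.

The harmony at that moment is A major triad (A, C♯, E); D3 is not a chord tone.
It is approached by step down from E3 and left by step down to C♯3.
Step in, step out in the same direction — a passing tone.
The harmony at that moment is G♯ minor triad (G♯, B, D♯); A3 is not a chord tone.
It is approached by step up from G♯3 and left by leap down to D♯3.
Step in, leap out — an escape tone.

D3 (beat 2) — passing tone; A3 (beat 6) — escape tone.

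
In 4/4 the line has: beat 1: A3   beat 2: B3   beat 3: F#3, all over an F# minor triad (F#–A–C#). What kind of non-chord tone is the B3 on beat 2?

The harmony at that moment is F# minor triad (F#, A, C#); B3 is not a chord tone.
It is approached by step up from A3 and left by leap down to F#3.
Step in, leap out, on a weak beat — an escape tone.

Escape tone.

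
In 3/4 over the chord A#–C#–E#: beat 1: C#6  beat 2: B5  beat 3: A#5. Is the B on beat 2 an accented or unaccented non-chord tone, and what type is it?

The harmony at that moment is A# minor triad (A#, C#, E#); B5 is not a chord tone.
It is approached by step down from C#6 and left by step down to A#5.
Step in, step out in the same direction — a passing tone.
It falls on a weak beat, so it is unaccented.

Unaccented passing tone.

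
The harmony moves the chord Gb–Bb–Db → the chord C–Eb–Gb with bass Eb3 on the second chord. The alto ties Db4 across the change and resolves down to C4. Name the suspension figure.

7–6 suspension.

At the second chord the bass is Eb3. The suspended Db4 lies a seventh above the bass; after resolving down by step to C4, the interval above the bass becomes a sixth.
Suspension figures are named by those two intervals: 7–6.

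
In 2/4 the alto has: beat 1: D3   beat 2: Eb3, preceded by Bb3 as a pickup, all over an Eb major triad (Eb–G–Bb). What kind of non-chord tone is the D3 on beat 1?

The harmony at that moment is Eb major triad (Eb, G, Bb); D3 is not a chord tone.
It is approached by leap down from Bb3 and left by step up to Eb3.
Leap in, step out, metrically accented — an appoggiatura.

Appoggiatura.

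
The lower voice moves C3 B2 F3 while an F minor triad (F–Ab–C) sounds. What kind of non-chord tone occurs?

B2 is an escape tone.

The harmony at that moment is F minor triad (F, Ab, C); B2 is not a chord tone.
It is approached by step down from C3 and left by leap up to F3.
Step in, leap out — an escape tone.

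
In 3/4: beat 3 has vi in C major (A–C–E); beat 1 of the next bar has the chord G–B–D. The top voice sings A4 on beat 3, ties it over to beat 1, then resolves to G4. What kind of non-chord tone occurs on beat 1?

The harmony at that moment is G major triad (G, B, D); A4 is not a chord tone.
It is held over (the same pitch as the preceding A4) and left by step down to G4.
Held over from the previous chord and resolving down by step — a suspension.

Suspension.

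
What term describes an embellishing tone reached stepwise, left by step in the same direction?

Approach: by step. Departure: by step, continuing in the same direction.
Stepwise on both sides with no change of direction means the note fills in the space between two different chord tones — a passing tone. (Had it turned back to its starting note it would be a neighbor tone instead.)

Passing tone.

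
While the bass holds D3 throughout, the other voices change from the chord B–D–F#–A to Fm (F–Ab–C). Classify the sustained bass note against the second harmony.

Pedal tone (pedal point).

The harmony at that moment is F minor triad (F, Ab, C); D3 is not a chord tone.
It is held over (the same pitch as the preceding D3) and then sustained as the same pitch into the next harmony.
Sustained through a change of harmony — a pedal tone.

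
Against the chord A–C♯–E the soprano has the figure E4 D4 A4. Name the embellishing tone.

The harmony at that moment is A major triad (A, C♯, E); D4 is not a chord tone.
It is approached by step down from E4 and left by leap up to A4.
Step in, leap out — an escape tone.

D4 is an escape tone.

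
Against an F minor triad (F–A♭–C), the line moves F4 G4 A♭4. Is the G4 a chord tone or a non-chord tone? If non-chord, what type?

Non-chord tone — a passing tone.

The harmony at that moment is F minor triad (F, A♭, C); G4 is not a chord tone.
It is approached by step up from F4 and left by step up to A♭4.
Step in, step out in the same direction — a passing tone.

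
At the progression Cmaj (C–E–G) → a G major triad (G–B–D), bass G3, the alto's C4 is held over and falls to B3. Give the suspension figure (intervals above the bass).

4–3 suspension.

At the second chord the bass is G3. The suspended C4 lies a fourth above the bass; after resolving down by step to B3, the interval above the bass becomes a third.
Suspension figures are named by those two intervals: 4–3.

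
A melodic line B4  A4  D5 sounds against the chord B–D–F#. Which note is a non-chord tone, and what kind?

The harmony at that moment is B minor triad (B, D, F#); A4 is not a chord tone.
It is approached by step down from B4 and left by leap up to D5.
Step in, leap out — an escape tone.

A4 is an escape tone.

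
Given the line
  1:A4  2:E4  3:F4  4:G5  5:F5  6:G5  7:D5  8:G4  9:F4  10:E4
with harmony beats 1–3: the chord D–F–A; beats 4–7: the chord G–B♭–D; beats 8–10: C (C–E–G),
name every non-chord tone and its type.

The harmony at that moment is D minor triad (D, F, A); E4 is not a chord tone.
It is approached by leap down from A4 and left by step up to F4.
Leap in, step out — an appoggiatura.
The harmony at that moment is G minor triad (G, B♭, D); F5 is not a chord tone.
It is approached by step down from G5 and left by step up to G5.
Step away and step back to the same note — a neighbor tone (lower neighbor).
The harmony at that moment is C major triad (C, E, G); F4 is not a chord tone.
It is approached by step down from G4 and left by step down to E4.
Step in, step out in the same direction — a passing tone.

E4 (beat 2) — appoggiatura; F5 (beat 5) — neighbor tone; F4 (beat 9) — passing tone.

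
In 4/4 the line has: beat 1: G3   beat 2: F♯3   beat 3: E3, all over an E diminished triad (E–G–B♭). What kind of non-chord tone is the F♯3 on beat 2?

Passing tone.

The harmony at that moment is E diminished triad (E, G, B♭); F♯3 is not a chord tone.
It is approached by step down from G3 and left by step down to E3.
Step in, step out in the same direction — a passing tone.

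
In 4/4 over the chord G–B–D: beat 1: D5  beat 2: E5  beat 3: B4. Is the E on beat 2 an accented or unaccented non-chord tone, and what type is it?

The harmony at that moment is G major triad (G, B, D); E5 is not a chord tone.
It is approached by step up from D5 and left by leap down to B4.
Step in, leap out — an escape tone.
It falls on a weak beat, so it is unaccented.

Unaccented escape tone.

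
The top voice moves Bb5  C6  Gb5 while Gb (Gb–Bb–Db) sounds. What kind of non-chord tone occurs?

C6 is an escape tone.

The harmony at that moment is Gb major triad (Gb, Bb, Db); C6 is not a chord tone.
It is approached by step up from Bb5 and left by leap down to Gb5.
Step in, leap out — an escape tone.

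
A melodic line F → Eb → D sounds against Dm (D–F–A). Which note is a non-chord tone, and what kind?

Eb is a passing tone.

The harmony at that moment is D minor triad (D, F, A); Eb is not a chord tone.
It is approached by step down from F and left by step down to D.
Step in, step out in the same direction — a passing tone.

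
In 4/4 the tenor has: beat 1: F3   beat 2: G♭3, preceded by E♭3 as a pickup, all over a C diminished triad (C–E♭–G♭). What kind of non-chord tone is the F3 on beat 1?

The harmony at that moment is C diminished triad (C, E♭, G♭); F3 is not a chord tone.
It is approached by step up from E♭3 and left by step up to G♭3.
Step in, step out in the same direction — a passing tone.

Passing tone.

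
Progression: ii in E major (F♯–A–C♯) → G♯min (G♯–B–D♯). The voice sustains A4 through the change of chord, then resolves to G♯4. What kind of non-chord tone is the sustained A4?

A4 is a suspension.

The harmony at that moment is G♯ minor triad (G♯, B, D♯); A4 is not a chord tone.
It is held over (the same pitch as the preceding A4) and left by step down to G♯4.
Held over from the previous chord and resolving down by step — a suspension.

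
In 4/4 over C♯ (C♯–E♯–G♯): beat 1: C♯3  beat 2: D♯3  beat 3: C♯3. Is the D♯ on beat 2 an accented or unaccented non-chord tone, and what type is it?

Unaccented neighbor tone.

The harmony at that moment is C♯ major triad (C♯, E♯, G♯); D♯3 is not a chord tone.
It is approached by step up from C♯3 and left by step down to C♯3.
Step away and step back to the same note — a neighbor tone (upper neighbor).
It falls on a weak beat, so it is unaccented.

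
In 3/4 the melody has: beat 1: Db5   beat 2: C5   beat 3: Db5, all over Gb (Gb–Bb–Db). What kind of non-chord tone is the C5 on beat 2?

The harmony at that moment is Gb major triad (Gb, Bb, Db); C5 is not a chord tone.
It is approached by step down from Db5 and left by step up to Db5.
Step away and step back to the same note — a neighbor tone (lower neighbor).

Lower neighbor tone.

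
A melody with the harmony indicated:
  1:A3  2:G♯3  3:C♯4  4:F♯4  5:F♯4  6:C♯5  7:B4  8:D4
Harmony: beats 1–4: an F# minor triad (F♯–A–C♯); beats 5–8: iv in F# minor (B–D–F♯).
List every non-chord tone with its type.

The harmony at that moment is F♯ minor triad (F♯, A, C♯); G♯3 is not a chord tone.
It is approached by step down from A3 and left by leap up to C♯4.
Step in, leap out — an escape tone.
The harmony at that moment is B minor triad (B, D, F♯); C♯5 is not a chord tone.
It is approached by leap up from F♯4 and left by step down to B4.
Leap in, step out — an appoggiatura.

G♯3 (beat 2) — escape tone; C♯5 (beat 6) — appoggiatura.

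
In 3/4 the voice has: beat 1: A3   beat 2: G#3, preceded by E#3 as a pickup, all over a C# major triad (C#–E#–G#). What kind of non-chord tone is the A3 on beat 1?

Appoggiatura.

The harmony at that moment is C# major triad (C#, E#, G#); A3 is not a chord tone.
It is approached by leap up from E#3 and left by step down to G#3.
Leap in, step out, metrically accented — an appoggiatura.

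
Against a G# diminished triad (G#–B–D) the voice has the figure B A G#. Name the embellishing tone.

The harmony at that moment is G# diminished triad (G#, B, D); A is not a chord tone.
It is approached by step down from B and left by step down to G#.
Step in, step out in the same direction — a passing tone.

A is a passing tone.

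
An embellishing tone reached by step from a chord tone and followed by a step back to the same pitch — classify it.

Neighbor tone.

Approach: by step. Departure: by step in the opposite direction, back to the starting pitch.
Stepwise on both sides but reversing to return to the same chord tone — a neighbor tone. (Had it continued onward in the same direction it would be a passing tone instead.)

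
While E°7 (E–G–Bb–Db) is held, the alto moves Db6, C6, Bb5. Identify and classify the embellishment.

C6 is a passing tone.

The harmony at that moment is E diminished seventh chord (E, G, Bb, Db); C6 is not a chord tone.
It is approached by step down from Db6 and left by step down to Bb5.
Step in, step out in the same direction — a passing tone.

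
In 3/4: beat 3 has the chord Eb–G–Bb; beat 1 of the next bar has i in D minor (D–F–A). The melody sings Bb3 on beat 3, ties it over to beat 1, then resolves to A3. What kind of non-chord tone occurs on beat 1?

Suspension.

The harmony at that moment is D minor triad (D, F, A); Bb3 is not a chord tone.
It is held over (the same pitch as the preceding Bb3) and left by step down to A3.
Held over from the previous chord and resolving down by step — a suspension.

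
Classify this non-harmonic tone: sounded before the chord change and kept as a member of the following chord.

Approach: ahead of the chord change (typically by step), so it is dissonant against the current harmony. Departure: none — the same pitch is restated or held and is a chord tone of the new harmony.
Dissonant first, consonant once the harmony catches up: the note simply arrives early — an anticipation. (The reverse timing, consonant first and dissonant after the change, would be a suspension or retardation.)

Anticipation.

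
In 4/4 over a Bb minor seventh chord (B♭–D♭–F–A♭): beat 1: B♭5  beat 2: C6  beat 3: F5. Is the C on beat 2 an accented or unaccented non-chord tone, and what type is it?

The harmony at that moment is B♭ minor seventh chord (B♭, D♭, F, A♭); C6 is not a chord tone.
It is approached by step up from B♭5 and left by leap down to F5.
Step in, leap out — an escape tone.
It falls on a weak beat, so it is unaccented.

Unaccented escape tone.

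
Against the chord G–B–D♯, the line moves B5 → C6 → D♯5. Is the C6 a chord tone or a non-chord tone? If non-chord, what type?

The harmony at that moment is G augmented triad (G, B, D♯); C6 is not a chord tone.
It is approached by step up from B5 and left by leap down to D♯5.
Step in, leap out — an escape tone.

Non-chord tone — an escape tone.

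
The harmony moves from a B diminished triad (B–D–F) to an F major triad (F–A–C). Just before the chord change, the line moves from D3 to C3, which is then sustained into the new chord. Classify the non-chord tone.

The harmony at that moment is B diminished triad (B, D, F); C3 is not a chord tone.
It is approached by step down from D3 and then sustained as the same pitch into the next harmony.
Arriving early and becoming a chord tone when the harmony changes — an anticipation.

C3 is an anticipation.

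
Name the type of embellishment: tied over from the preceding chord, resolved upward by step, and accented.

Approach: by preparation — the pitch is first a chord tone, then held (tied or repeated) while the harmony changes under it. Departure: up by step. Metric position: strong.
A prepared dissonance that resolves upward by step — a retardation. (The same figure resolving downward would be a suspension.)

Retardation.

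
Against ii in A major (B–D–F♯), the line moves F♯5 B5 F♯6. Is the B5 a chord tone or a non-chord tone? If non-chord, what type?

Chord tone (the root of B minor triad).

B minor triad contains B, D, F♯; B is the root, so it is a chord tone.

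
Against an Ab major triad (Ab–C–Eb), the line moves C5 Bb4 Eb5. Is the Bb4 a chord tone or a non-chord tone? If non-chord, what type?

Non-chord tone — an escape tone.

The harmony at that moment is Ab major triad (Ab, C, Eb); Bb4 is not a chord tone.
It is approached by step down from C5 and left by leap up to Eb5.
Step in, leap out — an escape tone.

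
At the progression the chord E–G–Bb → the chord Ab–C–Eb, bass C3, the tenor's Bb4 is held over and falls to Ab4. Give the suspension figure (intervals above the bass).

At the second chord the bass is C3. The suspended Bb4 lies a seventh above the bass; after resolving down by step to Ab4, the interval above the bass becomes a sixth.
Suspension figures are named by those two intervals: 7–6.

7–6 suspension.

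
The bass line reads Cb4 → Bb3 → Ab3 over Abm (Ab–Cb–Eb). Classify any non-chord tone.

The harmony at that moment is Ab minor triad (Ab, Cb, Eb); Bb3 is not a chord tone.
It is approached by step down from Cb4 and left by step down to Ab3.
Step in, step out in the same direction — a passing tone.

Bb3 is a passing tone.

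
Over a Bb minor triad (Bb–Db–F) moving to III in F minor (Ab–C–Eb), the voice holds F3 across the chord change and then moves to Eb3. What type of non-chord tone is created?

The harmony at that moment is Ab major triad (Ab, C, Eb); F3 is not a chord tone.
It is held over (the same pitch as the preceding F3) and left by step down to Eb3.
Held over from the previous chord and resolving down by step — a suspension.

F3 is a suspension.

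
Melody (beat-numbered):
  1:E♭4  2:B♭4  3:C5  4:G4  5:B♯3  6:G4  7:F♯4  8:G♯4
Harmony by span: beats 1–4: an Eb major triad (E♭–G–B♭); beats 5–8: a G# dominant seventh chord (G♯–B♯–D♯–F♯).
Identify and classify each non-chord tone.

C5 (beat 3) — escape tone; G4 (beat 6) — appoggiatura.

The harmony at that moment is E♭ major triad (E♭, G, B♭); C5 is not a chord tone.
It is approached by step up from B♭4 and left by leap down to G4.
Step in, leap out — an escape tone.
The harmony at that moment is G♯ dominant seventh chord (G♯, B♯, D♯, F♯); G4 is not a chord tone.
It is approached by leap up from B♯3 and left by step down to F♯4.
Leap in, step out — an appoggiatura.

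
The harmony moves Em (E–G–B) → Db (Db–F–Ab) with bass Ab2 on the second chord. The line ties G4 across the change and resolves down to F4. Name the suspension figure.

7–6 suspension.

At the second chord the bass is Ab2. The suspended G4 lies a seventh above the bass; after resolving down by step to F4, the interval above the bass becomes a sixth.
Suspension figures are named by those two intervals: 7–6.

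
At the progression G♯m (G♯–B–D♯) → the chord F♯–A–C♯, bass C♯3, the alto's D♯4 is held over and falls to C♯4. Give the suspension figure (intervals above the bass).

9–8 suspension.

At the second chord the bass is C♯3. The suspended D♯4 lies a ninth above the bass; after resolving down by step to C♯4, the interval above the bass becomes an octave.
Suspension figures are named by those two intervals: 9–8.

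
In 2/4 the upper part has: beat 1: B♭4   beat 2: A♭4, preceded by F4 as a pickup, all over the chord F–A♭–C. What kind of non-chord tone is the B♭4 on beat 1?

Appoggiatura.

The harmony at that moment is F minor triad (F, A♭, C); B♭4 is not a chord tone.
It is approached by leap up from F4 and left by step down to A♭4.
Leap in, step out, metrically accented — an appoggiatura.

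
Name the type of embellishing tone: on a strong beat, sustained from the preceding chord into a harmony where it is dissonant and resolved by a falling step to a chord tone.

Suspension.

Approach: by preparation — the pitch is first a chord tone, then held (tied or repeated) while the harmony changes under it. Departure: down by step. Metric position: strong.
A prepared dissonance that resolves downward by step — a suspension. (The same figure resolving upward would be a retardation.)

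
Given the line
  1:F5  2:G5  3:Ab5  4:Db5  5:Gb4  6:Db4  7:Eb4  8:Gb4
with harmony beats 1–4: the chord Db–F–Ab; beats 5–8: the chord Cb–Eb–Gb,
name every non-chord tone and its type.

The harmony at that moment is Db major triad (Db, F, Ab); G5 is not a chord tone.
It is approached by step up from F5 and left by step up to Ab5.
Step in, step out in the same direction — a passing tone.
The harmony at that moment is Cb major triad (Cb, Eb, Gb); Db4 is not a chord tone.
It is approached by leap down from Gb4 and left by step up to Eb4.
Leap in, step out — an appoggiatura.

G5 (beat 2) — passing tone; Db4 (beat 6) — appoggiatura.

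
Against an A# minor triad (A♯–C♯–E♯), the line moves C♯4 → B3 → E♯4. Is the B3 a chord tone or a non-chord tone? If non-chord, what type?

The harmony at that moment is A♯ minor triad (A♯, C♯, E♯); B3 is not a chord tone.
It is approached by step down from C♯4 and left by leap up to E♯4.
Step in, leap out — an escape tone.

Non-chord tone — an escape tone.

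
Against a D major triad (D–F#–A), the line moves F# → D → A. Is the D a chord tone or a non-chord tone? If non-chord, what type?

Chord tone (the root of D major triad).

D major triad contains D, F#, A; D is the root, so it is a chord tone.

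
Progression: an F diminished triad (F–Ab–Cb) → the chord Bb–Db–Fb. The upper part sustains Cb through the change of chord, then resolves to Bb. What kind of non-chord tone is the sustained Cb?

The harmony at that moment is Bb diminished triad (Bb, Db, Fb); Cb is not a chord tone.
It is held over (the same pitch as the preceding Cb) and left by step down to Bb.
Held over from the previous chord and resolving down by step — a suspension.

Cb is a suspension.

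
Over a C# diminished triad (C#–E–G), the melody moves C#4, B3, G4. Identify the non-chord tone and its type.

B3 is an escape tone.

The harmony at that moment is C# diminished triad (C#, E, G); B3 is not a chord tone.
It is approached by step down from C#4 and left by leap up to G4.
Step in, leap out — an escape tone.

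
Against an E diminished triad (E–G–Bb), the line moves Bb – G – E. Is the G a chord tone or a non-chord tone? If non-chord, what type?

E diminished triad contains E, G, Bb; G is the third, so it is a chord tone.

Chord tone (the third of E diminished triad).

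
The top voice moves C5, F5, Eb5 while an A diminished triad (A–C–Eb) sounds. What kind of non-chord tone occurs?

F5 is an appoggiatura.

The harmony at that moment is A diminished triad (A, C, Eb); F5 is not a chord tone.
It is approached by leap up from C5 and left by step down to Eb5.
Leap in, step out — an appoggiatura.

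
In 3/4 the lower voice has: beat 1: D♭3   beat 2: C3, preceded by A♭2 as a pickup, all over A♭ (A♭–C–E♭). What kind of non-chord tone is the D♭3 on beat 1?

The harmony at that moment is A♭ major triad (A♭, C, E♭); D♭3 is not a chord tone.
It is approached by leap up from A♭2 and left by step down to C3.
Leap in, step out, metrically accented — an appoggiatura.

Appoggiatura.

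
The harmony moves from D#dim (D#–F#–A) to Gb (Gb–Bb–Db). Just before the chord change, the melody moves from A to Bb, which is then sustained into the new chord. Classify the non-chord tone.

The harmony at that moment is D# diminished triad (D#, F#, A); Bb is not a chord tone.
It is approached by step up from A and then sustained as the same pitch into the next harmony.
Arriving early and becoming a chord tone when the harmony changes — an anticipation.

Bb is an anticipation.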